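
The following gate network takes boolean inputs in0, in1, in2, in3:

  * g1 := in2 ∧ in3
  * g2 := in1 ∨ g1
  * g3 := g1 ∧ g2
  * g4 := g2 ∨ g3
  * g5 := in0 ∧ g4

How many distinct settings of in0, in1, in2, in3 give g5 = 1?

g5 = in0 ∧ g4 must be 1, so both in0 = 1 and g4 = 1.
g4 = g2 ∨ g3 must be 1, so at least one of g2, g3 is 1.
Satisfying assignments:
  in0=1, in1=0, in2=1, in3=1
  in0=1, in1=1, in2=0, in3=0
  in0=1, in1=1, in2=0, in3=1
  in0=1, in1=1, in2=1, in3=0
  in0=1, in1=1, in2=1, in3=1

5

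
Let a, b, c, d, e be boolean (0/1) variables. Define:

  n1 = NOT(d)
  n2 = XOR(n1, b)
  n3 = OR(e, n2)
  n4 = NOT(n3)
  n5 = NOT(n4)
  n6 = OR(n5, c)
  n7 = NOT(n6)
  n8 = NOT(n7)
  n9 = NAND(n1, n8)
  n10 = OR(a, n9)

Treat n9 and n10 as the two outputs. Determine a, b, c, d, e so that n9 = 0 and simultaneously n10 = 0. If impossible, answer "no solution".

Check with a=0, b=1, c=0, d=0, e=1:
n1 = NOT(d) = NOT 0 = 1
n2 = XOR(n1, b) = XOR(1, 1) = 0
n3 = OR(e, n2) = OR(1, 0) = 1
n4 = NOT(n3) = NOT 1 = 0
n5 = NOT(n4) = NOT 0 = 1
n6 = OR(n5, c) = OR(1, 0) = 1
n7 = NOT(n6) = NOT 1 = 0
n8 = NOT(n7) = NOT 0 = 1
n9 = NAND(n1, n8) = NAND(1, 1) = 0
n10 = OR(a, n9) = OR(0, 0) = 0
So n9 = 0 and n10 = 0.

a=0, b=1, c=0, d=0, e=1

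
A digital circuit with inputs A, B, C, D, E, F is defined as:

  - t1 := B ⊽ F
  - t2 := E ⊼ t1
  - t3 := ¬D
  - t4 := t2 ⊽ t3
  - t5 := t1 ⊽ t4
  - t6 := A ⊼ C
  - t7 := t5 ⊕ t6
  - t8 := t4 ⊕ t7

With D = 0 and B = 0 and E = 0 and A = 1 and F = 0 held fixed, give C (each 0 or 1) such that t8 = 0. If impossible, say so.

C=1

t8 = t4 ⊕ t7 must be 0, so t4 and t7 are equal.
Check with D = 0 and B = 0 and E = 0 and A = 1 and F = 0 and C=1:
t1 = B ⊽ F = 0 ⊽ 0 = 1
t2 = E ⊼ t1 = 0 ⊼ 1 = 1
t3 = ¬D = ¬0 = 1
t4 = t2 ⊽ t3 = 1 ⊽ 1 = 0
t5 = t1 ⊽ t4 = 1 ⊽ 0 = 0
t6 = A ⊼ C = 1 ⊼ 1 = 0
t7 = t5 ⊕ t6 = 0 ⊕ 0 = 0
t8 = t4 ⊕ t7 = 0 ⊕ 0 = 0
So t8 = 0.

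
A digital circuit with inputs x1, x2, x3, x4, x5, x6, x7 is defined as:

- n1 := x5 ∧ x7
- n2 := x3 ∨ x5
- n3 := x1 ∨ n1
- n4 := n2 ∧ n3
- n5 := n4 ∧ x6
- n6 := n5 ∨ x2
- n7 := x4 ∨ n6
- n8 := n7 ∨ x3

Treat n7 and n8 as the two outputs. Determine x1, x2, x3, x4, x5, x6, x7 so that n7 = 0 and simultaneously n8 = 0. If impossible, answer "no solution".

Check with x1=1 x2=0 x3=0 x4=0 x5=1 x6=0 x7=1:
n1 = x5 ∧ x7 = 1 ∧ 1 = 1
n2 = x3 ∨ x5 = 0 ∨ 1 = 1
n3 = x1 ∨ n1 = 1 ∨ 1 = 1
n4 = n2 ∧ n3 = 1 ∧ 1 = 1
n5 = n4 ∧ x6 = 1 ∧ 0 = 0
n6 = n5 ∨ x2 = 0 ∨ 0 = 0
n7 = x4 ∨ n6 = 0 ∨ 0 = 0
n8 = n7 ∨ x3 = 0 ∨ 0 = 0
So n7 = 0 and n8 = 0.

x1=1 x2=0 x3=0 x4=0 x5=1 x6=0 x7=1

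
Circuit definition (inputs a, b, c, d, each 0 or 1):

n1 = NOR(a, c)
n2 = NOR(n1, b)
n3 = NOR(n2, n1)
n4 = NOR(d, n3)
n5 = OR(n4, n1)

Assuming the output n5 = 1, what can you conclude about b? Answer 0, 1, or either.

either

Both values of b occur among assignments with n5 = 1:
  b=0: a=0, b=0, c=0, d=0
  b=1: a=0, b=1, c=0, d=0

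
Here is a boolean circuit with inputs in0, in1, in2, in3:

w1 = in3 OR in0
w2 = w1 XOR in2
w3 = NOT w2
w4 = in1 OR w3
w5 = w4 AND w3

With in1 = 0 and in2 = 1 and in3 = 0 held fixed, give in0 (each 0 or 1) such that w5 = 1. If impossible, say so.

in0=1

Check with in1 = 0 and in2 = 1 and in3 = 0 and in0=1:
w1 = in3 OR in0 = 0 OR 1 = 1
w2 = w1 XOR in2 = 1 XOR 1 = 0
w3 = NOT w2 = NOT 0 = 1
w4 = in1 OR w3 = 0 OR 1 = 1
w5 = w4 AND w3 = 1 AND 1 = 1
So w5 = 1.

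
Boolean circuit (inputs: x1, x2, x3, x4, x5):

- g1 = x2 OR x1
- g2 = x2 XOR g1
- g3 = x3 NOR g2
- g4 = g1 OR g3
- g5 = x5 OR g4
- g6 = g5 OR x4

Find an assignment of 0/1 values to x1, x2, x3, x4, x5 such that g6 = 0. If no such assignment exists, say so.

x1=0, x2=0, x3=1, x4=0, x5=0

g6 = g5 OR x4 must be 0, so both g5 = 0 and x4 = 0.
g5 = x5 OR g4 must be 0, so both x5 = 0 and g4 = 0.
Check with x1=0, x2=0, x3=1, x4=0, x5=0:
g1 = x2 OR x1 = 0 OR 0 = 0
g2 = x2 XOR g1 = 0 XOR 0 = 0
g3 = x3 NOR g2 = 1 NOR 0 = 0
g4 = g1 OR g3 = 0 OR 0 = 0
g5 = x5 OR g4 = 0 OR 0 = 0
g6 = g5 OR x4 = 0 OR 0 = 0
So g6 = 0 as required.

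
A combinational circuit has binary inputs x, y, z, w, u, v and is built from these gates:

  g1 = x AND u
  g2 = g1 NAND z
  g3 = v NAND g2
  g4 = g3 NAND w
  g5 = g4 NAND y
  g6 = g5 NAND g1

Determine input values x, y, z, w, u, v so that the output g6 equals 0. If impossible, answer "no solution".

g6 = g5 NAND g1 must be 0, so both g5 = 1 and g1 = 1.
Check with x=1, y=0, z=1, w=0, u=1, v=0:
g1 = x AND u = 1 AND 1 = 1
g2 = g1 NAND z = 1 NAND 1 = 0
g3 = v NAND g2 = 0 NAND 0 = 1
g4 = g3 NAND w = 1 NAND 0 = 1
g5 = g4 NAND y = 1 NAND 0 = 1
g6 = g5 NAND g1 = 1 NAND 1 = 0
So g6 = 0 as required.

x=1, y=0, z=1, w=0, u=1, v=0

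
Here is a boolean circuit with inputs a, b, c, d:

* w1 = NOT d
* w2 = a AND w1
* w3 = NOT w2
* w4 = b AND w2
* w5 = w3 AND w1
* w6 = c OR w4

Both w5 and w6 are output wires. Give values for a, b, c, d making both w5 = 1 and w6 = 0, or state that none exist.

Check with a=0 b=0 c=0 d=0:
w1 = NOT d = NOT 0 = 1
w2 = a AND w1 = 0 AND 1 = 0
w3 = NOT w2 = NOT 0 = 1
w4 = b AND w2 = 0 AND 0 = 0
w5 = w3 AND w1 = 1 AND 1 = 1
w6 = c OR w4 = 0 OR 0 = 0
So w5 = 1 and w6 = 0.

a=0 b=0 c=0 d=0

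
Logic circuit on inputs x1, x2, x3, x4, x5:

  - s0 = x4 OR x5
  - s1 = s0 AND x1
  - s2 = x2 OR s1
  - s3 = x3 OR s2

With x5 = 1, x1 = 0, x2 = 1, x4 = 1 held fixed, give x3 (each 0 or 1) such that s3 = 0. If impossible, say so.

With x5 = 1, x1 = 0, x2 = 1, x4 = 1 fixed, none of the 2 settings of x3 give s3 = 0.
For example, with x3=0:
s0 = x4 OR x5 = 1 OR 1 = 1
s1 = s0 AND x1 = 1 AND 0 = 0
s2 = x2 OR s1 = 1 OR 0 = 1
s3 = x3 OR s2 = 0 OR 1 = 1
giving s3 = 1 ≠ 0.

no solution exists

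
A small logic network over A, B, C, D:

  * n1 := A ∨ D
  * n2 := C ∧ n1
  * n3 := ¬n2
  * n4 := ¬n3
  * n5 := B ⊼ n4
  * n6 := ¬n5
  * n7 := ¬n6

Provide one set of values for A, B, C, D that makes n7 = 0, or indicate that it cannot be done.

A=0, B=1, C=1, D=1

n7 = ¬n6 must be 0, so n6 = 1.
n6 = ¬n5 must be 1, so n5 = 0.
Check with A=0, B=1, C=1, D=1:
n1 = A ∨ D = 0 ∨ 1 = 1
n2 = C ∧ n1 = 1 ∧ 1 = 1
n3 = ¬n2 = ¬1 = 0
n4 = ¬n3 = ¬0 = 1
n5 = B ⊼ n4 = 1 ⊼ 1 = 0
n6 = ¬n5 = ¬0 = 1
n7 = ¬n6 = ¬1 = 0
So n7 = 0 as required.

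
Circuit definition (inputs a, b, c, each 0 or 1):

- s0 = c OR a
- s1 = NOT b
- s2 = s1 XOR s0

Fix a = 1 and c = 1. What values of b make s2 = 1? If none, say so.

Check with a = 1 and c = 1 and b=1:
s0 = c OR a = 1 OR 1 = 1
s1 = NOT b = NOT 1 = 0
s2 = s1 XOR s0 = 0 XOR 1 = 1
So s2 = 1.

b=1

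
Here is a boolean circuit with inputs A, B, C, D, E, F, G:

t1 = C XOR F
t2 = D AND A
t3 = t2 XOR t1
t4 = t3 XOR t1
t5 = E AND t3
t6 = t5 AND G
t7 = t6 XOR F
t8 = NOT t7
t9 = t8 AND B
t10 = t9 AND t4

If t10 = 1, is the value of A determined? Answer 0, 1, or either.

t10 = t9 AND t4 must be 1, so both t9 = 1 and t4 = 1.
t9 = t8 AND B must be 1, so both t8 = 1 and B = 1.
Every assignment with t10 = 1 has A = 1; there are 8 such assignment(s).

1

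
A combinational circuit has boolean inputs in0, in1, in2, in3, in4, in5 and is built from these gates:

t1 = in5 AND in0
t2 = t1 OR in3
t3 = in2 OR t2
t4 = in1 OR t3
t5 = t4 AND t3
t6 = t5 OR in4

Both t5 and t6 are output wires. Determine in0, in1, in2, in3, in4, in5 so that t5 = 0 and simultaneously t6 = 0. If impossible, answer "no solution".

Check with in0=0, in1=1, in2=0, in3=0, in4=0, in5=1:
t1 = in5 AND in0 = 1 AND 0 = 0
t2 = t1 OR in3 = 0 OR 0 = 0
t3 = in2 OR t2 = 0 OR 0 = 0
t4 = in1 OR t3 = 1 OR 0 = 1
t5 = t4 AND t3 = 1 AND 0 = 0
t6 = t5 OR in4 = 0 OR 0 = 0
So t5 = 0 and t6 = 0.

in0=0, in1=1, in2=0, in3=0, in4=0, in5=1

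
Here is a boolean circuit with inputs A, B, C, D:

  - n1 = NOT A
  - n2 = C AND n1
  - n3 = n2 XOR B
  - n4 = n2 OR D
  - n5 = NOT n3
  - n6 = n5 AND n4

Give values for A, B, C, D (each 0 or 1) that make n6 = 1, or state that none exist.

A=0, B=1, C=1, D=0

Check with A=0, B=1, C=1, D=0:
n1 = NOT A = NOT 0 = 1
n2 = C AND n1 = 1 AND 1 = 1
n3 = n2 XOR B = 1 XOR 1 = 0
n4 = n2 OR D = 1 OR 0 = 1
n5 = NOT n3 = NOT 0 = 1
n6 = n5 AND n4 = 1 AND 1 = 1
So n6 = 1 as required.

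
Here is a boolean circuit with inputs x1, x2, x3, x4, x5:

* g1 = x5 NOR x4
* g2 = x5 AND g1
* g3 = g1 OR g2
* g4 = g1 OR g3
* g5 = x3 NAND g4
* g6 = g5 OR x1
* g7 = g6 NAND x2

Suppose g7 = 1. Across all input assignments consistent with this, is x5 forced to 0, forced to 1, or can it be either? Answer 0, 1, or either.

Both values of x5 occur among assignments with g7 = 1:
  x5=0: x1=0, x2=0, x3=0, x4=0, x5=0
  x5=1: x1=0, x2=0, x3=0, x4=0, x5=1

either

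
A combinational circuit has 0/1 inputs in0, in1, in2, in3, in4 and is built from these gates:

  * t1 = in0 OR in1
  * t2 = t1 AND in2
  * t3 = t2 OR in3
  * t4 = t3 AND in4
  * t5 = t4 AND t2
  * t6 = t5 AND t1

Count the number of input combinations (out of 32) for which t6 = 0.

t6 = t5 AND t1 must be 0, so at least one of t5, t1 is 0.
Enumerating the 32 input combinations, 26 give t6 = 0 and 6 give t6 = 1.

26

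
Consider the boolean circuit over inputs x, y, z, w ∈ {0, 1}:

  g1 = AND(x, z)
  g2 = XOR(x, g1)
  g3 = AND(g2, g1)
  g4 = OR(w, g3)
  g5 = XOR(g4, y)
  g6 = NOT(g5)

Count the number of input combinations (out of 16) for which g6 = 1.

8

g6 = NOT(g5) must be 1, so g5 = 0.
g5 = XOR(g4, y) must be 0, so g4 and y are equal.
Enumerating the 16 input combinations, 8 give g6 = 1 and 8 give g6 = 0.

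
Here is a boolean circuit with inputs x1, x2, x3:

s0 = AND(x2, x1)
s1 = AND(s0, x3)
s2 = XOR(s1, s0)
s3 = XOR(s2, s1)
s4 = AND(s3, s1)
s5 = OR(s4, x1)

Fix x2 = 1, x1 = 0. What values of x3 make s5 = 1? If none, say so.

With x2 = 1, x1 = 0 fixed, none of the 2 settings of x3 give s5 = 1.
For example, with x3=1:
s0 = AND(x2, x1) = AND(1, 0) = 0
s1 = AND(s0, x3) = AND(0, 1) = 0
s2 = XOR(s1, s0) = XOR(0, 0) = 0
s3 = XOR(s2, s1) = XOR(0, 0) = 0
s4 = AND(s3, s1) = AND(0, 0) = 0
s5 = OR(s4, x1) = OR(0, 0) = 0
giving s5 = 0 ≠ 1.

no solution exists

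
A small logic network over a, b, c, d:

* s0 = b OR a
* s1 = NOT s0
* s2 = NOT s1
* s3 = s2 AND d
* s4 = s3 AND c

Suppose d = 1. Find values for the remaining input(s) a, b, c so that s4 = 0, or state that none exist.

a=1, b=1, c=0

s4 = s3 AND c must be 0, so at least one of s3, c is 0.
Check with d = 1 and a=1, b=1, c=0:
s0 = b OR a = 1 OR 1 = 1
s1 = NOT s0 = NOT 1 = 0
s2 = NOT s1 = NOT 0 = 1
s3 = s2 AND d = 1 AND 1 = 1
s4 = s3 AND c = 1 AND 0 = 0
So s4 = 0.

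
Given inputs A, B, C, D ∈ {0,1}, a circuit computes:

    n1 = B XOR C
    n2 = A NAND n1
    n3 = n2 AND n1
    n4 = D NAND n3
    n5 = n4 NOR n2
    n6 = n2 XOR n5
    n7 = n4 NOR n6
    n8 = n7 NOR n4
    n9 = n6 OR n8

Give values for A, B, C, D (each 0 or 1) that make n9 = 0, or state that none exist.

A=1 B=0 C=1 D=1

n9 = n6 OR n8 must be 0, so both n6 = 0 and n8 = 0.
Check with A=1 B=0 C=1 D=1:
n1 = B XOR C = 0 XOR 1 = 1
n2 = A NAND n1 = 1 NAND 1 = 0
n3 = n2 AND n1 = 0 AND 1 = 0
n4 = D NAND n3 = 1 NAND 0 = 1
n5 = n4 NOR n2 = 1 NOR 0 = 0
n6 = n2 XOR n5 = 0 XOR 0 = 0
n7 = n4 NOR n6 = 1 NOR 0 = 0
n8 = n7 NOR n4 = 0 NOR 1 = 0
n9 = n6 OR n8 = 0 OR 0 = 0
So n9 = 0 as required.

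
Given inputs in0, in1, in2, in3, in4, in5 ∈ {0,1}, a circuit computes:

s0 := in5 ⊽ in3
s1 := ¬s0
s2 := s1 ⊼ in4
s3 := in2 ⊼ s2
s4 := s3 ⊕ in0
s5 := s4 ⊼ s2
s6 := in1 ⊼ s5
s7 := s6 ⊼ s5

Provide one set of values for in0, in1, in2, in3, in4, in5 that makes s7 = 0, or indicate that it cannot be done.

s7 = s6 ⊼ s5 must be 0, so both s6 = 1 and s5 = 1.
Check with in0=0 in1=0 in2=0 in3=1 in4=1 in5=0:
s0 = in5 ⊽ in3 = 0 ⊽ 1 = 0
s1 = ¬s0 = ¬0 = 1
s2 = s1 ⊼ in4 = 1 ⊼ 1 = 0
s3 = in2 ⊼ s2 = 0 ⊼ 0 = 1
s4 = s3 ⊕ in0 = 1 ⊕ 0 = 1
s5 = s4 ⊼ s2 = 1 ⊼ 0 = 1
s6 = in1 ⊼ s5 = 0 ⊼ 1 = 1
s7 = s6 ⊼ s5 = 1 ⊼ 1 = 0
So s7 = 0 as required.

in0=0 in1=0 in2=0 in3=1 in4=1 in5=0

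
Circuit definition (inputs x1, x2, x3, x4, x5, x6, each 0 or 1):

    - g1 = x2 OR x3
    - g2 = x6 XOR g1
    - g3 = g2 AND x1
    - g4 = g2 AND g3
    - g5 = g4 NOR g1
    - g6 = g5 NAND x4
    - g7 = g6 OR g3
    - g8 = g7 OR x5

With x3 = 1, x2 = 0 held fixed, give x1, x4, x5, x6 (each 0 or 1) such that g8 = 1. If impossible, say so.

Check with x3 = 1, x2 = 0 and x1=0, x4=0, x5=1, x6=0:
g1 = x2 OR x3 = 0 OR 1 = 1
g2 = x6 XOR g1 = 0 XOR 1 = 1
g3 = g2 AND x1 = 1 AND 0 = 0
g4 = g2 AND g3 = 1 AND 0 = 0
g5 = g4 NOR g1 = 0 NOR 1 = 0
g6 = g5 NAND x4 = 0 NAND 0 = 1
g7 = g6 OR g3 = 1 OR 0 = 1
g8 = g7 OR x5 = 1 OR 1 = 1
So g8 = 1.

x1=0 x4=0 x5=1 x6=0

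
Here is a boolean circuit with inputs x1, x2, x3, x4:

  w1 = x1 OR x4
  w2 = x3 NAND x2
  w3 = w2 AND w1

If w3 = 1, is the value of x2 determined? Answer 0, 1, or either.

Both values of x2 occur among assignments with w3 = 1:
  x2=0: x1=0, x2=0, x3=0, x4=1
  x2=1: x1=0, x2=1, x3=0, x4=1

either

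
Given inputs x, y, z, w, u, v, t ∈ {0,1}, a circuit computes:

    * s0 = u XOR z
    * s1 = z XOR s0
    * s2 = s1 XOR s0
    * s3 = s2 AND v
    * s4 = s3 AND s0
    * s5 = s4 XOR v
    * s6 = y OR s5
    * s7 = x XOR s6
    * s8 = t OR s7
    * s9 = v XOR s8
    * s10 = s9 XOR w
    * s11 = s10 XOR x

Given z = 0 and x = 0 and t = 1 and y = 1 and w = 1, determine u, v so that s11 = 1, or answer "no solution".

u=1 v=1

s11 = s10 XOR x must be 1, so s10 and x differ.
Check with z = 0 and x = 0 and t = 1 and y = 1 and w = 1 and u=1, v=1:
s0 = u XOR z = 1 XOR 0 = 1
s1 = z XOR s0 = 0 XOR 1 = 1
s2 = s1 XOR s0 = 1 XOR 1 = 0
s3 = s2 AND v = 0 AND 1 = 0
s4 = s3 AND s0 = 0 AND 1 = 0
s5 = s4 XOR v = 0 XOR 1 = 1
s6 = y OR s5 = 1 OR 1 = 1
s7 = x XOR s6 = 0 XOR 1 = 1
s8 = t OR s7 = 1 OR 1 = 1
s9 = v XOR s8 = 1 XOR 1 = 0
s10 = s9 XOR w = 0 XOR 1 = 1
s11 = s10 XOR x = 1 XOR 0 = 1
So s11 = 1.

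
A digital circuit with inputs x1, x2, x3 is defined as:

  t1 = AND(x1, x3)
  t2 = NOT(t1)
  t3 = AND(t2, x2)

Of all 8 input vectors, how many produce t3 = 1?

3

t3 = AND(t2, x2) must be 1, so both t2 = 1 and x2 = 1.
Satisfying assignments:
  x1=0, x2=1, x3=0
  x1=0, x2=1, x3=1
  x1=1, x2=1, x3=0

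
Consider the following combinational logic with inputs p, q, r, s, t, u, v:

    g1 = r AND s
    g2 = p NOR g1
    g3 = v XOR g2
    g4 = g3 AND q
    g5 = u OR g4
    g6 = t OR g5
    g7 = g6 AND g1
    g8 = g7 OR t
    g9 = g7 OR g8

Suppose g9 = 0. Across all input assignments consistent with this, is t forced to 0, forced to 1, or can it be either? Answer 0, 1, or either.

0

g9 = g7 OR g8 must be 0, so both g7 = 0 and g8 = 0.
g7 = g6 AND g1 must be 0, so at least one of g6, g1 is 0.
Every assignment with g9 = 0 has t = 0; there are 54 such assignment(s).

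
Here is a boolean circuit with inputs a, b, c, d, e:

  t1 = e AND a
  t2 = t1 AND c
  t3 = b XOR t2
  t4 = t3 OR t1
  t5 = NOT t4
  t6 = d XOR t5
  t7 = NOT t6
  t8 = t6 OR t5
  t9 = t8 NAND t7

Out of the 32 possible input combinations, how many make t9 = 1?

26

t9 = t8 NAND t7 must be 1, so at least one of t8, t7 is 0.
Enumerating the 32 input combinations, 26 give t9 = 1 and 6 give t9 = 0.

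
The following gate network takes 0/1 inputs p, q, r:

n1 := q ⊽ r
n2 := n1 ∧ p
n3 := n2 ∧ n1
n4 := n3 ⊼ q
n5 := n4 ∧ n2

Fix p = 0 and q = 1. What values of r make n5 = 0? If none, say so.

n5 = n4 ∧ n2 must be 0, so at least one of n4, n2 is 0.
Check with p = 0 and q = 1 and r=1:
n1 = q ⊽ r = 1 ⊽ 1 = 0
n2 = n1 ∧ p = 0 ∧ 0 = 0
n3 = n2 ∧ n1 = 0 ∧ 0 = 0
n4 = n3 ⊼ q = 0 ⊼ 1 = 1
n5 = n4 ∧ n2 = 1 ∧ 0 = 0
So n5 = 0.

r=1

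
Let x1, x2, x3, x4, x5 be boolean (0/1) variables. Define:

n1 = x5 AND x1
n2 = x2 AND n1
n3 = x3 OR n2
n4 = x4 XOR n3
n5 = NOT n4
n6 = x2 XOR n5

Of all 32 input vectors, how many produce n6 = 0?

16

n6 = x2 XOR n5 must be 0, so x2 and n5 are equal.
Enumerating the 32 input combinations, 16 give n6 = 0 and 16 give n6 = 1.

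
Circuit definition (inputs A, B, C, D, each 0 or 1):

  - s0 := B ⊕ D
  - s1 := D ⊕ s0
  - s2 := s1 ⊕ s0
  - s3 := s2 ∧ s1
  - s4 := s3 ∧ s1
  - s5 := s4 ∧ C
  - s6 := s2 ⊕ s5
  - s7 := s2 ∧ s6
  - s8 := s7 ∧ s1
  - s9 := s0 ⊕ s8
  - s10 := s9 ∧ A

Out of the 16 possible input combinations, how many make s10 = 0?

11

s10 = s9 ∧ A must be 0, so at least one of s9, A is 0.
Enumerating the 16 input combinations, 11 give s10 = 0 and 5 give s10 = 1.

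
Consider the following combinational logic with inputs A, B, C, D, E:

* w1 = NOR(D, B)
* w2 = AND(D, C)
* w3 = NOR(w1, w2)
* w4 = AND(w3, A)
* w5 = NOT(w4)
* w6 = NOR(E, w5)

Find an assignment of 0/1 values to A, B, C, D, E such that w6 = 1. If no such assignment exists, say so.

A=1, B=1, C=0, D=0, E=0

w6 = NOR(E, w5) must be 1, so both E = 0 and w5 = 0.
w5 = NOT(w4) must be 0, so w4 = 1.
Check with A=1, B=1, C=0, D=0, E=0:
w1 = NOR(D, B) = NOR(0, 1) = 0
w2 = AND(D, C) = AND(0, 0) = 0
w3 = NOR(w1, w2) = NOR(0, 0) = 1
w4 = AND(w3, A) = AND(1, 1) = 1
w5 = NOT(w4) = NOT 1 = 0
w6 = NOR(E, w5) = NOR(0, 0) = 1
So w6 = 1 as required.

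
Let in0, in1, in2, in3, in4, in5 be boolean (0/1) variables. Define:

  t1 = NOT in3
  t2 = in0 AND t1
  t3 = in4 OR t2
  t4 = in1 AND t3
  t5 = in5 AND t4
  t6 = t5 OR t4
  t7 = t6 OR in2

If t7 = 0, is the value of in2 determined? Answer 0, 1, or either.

0

t7 = t6 OR in2 must be 0, so both t6 = 0 and in2 = 0.
t6 = t5 OR t4 must be 0, so both t5 = 0 and t4 = 0.
Every assignment with t7 = 0 has in2 = 0; there are 22 such assignment(s).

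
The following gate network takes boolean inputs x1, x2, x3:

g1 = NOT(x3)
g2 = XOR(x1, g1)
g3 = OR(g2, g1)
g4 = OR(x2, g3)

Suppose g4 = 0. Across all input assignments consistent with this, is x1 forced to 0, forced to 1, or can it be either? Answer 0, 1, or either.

g4 = OR(x2, g3) must be 0, so both x2 = 0 and g3 = 0.
g3 = OR(g2, g1) must be 0, so both g2 = 0 and g1 = 0.
g2 = XOR(x1, g1) must be 0, so x1 and g1 are equal.
Every assignment with g4 = 0 has x1 = 0; there are 1 such assignment(s).
  x1=0, x2=0, x3=1

0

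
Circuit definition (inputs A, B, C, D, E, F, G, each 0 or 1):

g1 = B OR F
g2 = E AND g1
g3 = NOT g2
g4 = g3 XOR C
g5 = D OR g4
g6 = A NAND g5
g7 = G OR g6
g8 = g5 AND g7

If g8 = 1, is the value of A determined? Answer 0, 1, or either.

either

Both values of A occur among assignments with g8 = 1:
  A=0: A=0, B=0, C=0, D=0, E=0, F=0, G=0
  A=1: A=1, B=0, C=0, D=0, E=0, F=0, G=1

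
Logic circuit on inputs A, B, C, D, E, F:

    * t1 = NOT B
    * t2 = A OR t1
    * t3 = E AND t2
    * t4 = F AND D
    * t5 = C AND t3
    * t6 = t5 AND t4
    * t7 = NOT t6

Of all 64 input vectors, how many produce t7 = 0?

t7 = NOT t6 must be 0, so t6 = 1.
t6 = t5 AND t4 must be 1, so both t5 = 1 and t4 = 1.
t5 = C AND t3 must be 1, so both C = 1 and t3 = 1.
Satisfying assignments:
  A=0, B=0, C=1, D=1, E=1, F=1
  A=1, B=0, C=1, D=1, E=1, F=1
  A=1, B=1, C=1, D=1, E=1, F=1

3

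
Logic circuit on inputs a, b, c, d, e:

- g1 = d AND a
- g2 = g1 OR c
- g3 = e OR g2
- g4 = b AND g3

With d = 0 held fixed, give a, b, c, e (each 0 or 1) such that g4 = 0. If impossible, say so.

g4 = b AND g3 must be 0, so at least one of b, g3 is 0.
Check with d = 0 and a=1, b=0, c=0, e=1:
g1 = d AND a = 0 AND 1 = 0
g2 = g1 OR c = 0 OR 0 = 0
g3 = e OR g2 = 1 OR 0 = 1
g4 = b AND g3 = 0 AND 1 = 0
So g4 = 0.

a=1 b=0 c=0 e=1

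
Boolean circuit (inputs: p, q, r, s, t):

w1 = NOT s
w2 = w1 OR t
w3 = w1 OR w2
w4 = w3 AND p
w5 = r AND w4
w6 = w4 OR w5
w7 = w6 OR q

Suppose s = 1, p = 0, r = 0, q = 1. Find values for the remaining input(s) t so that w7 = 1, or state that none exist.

t=0

w7 = w6 OR q must be 1, so at least one of w6, q is 1.
Check with s = 1, p = 0, r = 0, q = 1 and t=0:
w1 = NOT s = NOT 1 = 0
w2 = w1 OR t = 0 OR 0 = 0
w3 = w1 OR w2 = 0 OR 0 = 0
w4 = w3 AND p = 0 AND 0 = 0
w5 = r AND w4 = 0 AND 0 = 0
w6 = w4 OR w5 = 0 OR 0 = 0
w7 = w6 OR q = 0 OR 1 = 1
So w7 = 1.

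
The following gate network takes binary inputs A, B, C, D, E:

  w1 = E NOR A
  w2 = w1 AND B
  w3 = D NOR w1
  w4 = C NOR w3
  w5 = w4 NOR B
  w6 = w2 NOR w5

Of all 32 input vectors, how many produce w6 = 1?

w6 = w2 NOR w5 must be 1, so both w2 = 0 and w5 = 0.
Enumerating the 32 input combinations, 17 give w6 = 1 and 15 give w6 = 0.

17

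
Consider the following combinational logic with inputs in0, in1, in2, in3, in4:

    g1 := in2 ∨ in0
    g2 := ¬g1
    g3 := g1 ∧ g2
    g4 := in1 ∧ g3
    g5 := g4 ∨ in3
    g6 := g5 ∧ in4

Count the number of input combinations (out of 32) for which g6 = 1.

8

g6 = g5 ∧ in4 must be 1, so both g5 = 1 and in4 = 1.
g5 = g4 ∨ in3 must be 1, so at least one of g4, in3 is 1.
Enumerating the 32 input combinations, 8 give g6 = 1 and 24 give g6 = 0.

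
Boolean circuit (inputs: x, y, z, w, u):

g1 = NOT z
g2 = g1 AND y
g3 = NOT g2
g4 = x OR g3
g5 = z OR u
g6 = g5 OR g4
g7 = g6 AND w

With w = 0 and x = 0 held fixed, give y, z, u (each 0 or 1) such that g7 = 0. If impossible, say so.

g7 = g6 AND w must be 0, so at least one of g6, w is 0.
Check with w = 0 and x = 0 and y=0, z=1, u=0:
g1 = NOT z = NOT 1 = 0
g2 = g1 AND y = 0 AND 0 = 0
g3 = NOT g2 = NOT 0 = 1
g4 = x OR g3 = 0 OR 1 = 1
g5 = z OR u = 1 OR 0 = 1
g6 = g5 OR g4 = 1 OR 1 = 1
g7 = g6 AND w = 1 AND 0 = 0
So g7 = 0.

y=0 z=1 u=0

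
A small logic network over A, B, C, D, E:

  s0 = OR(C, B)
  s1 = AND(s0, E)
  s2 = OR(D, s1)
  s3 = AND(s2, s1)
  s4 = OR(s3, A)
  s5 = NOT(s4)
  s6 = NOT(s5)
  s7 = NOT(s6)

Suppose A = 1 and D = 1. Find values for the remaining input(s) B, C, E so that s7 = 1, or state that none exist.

no solution exists

With A = 1 and D = 1 fixed, none of the 8 settings of B, C, E give s7 = 1.
For example, with B=1, C=1, E=1:
s0 = OR(C, B) = OR(1, 1) = 1
s1 = AND(s0, E) = AND(1, 1) = 1
s2 = OR(D, s1) = OR(1, 1) = 1
s3 = AND(s2, s1) = AND(1, 1) = 1
s4 = OR(s3, A) = OR(1, 1) = 1
s5 = NOT(s4) = NOT 1 = 0
s6 = NOT(s5) = NOT 0 = 1
s7 = NOT(s6) = NOT 1 = 0
giving s7 = 0 ≠ 1.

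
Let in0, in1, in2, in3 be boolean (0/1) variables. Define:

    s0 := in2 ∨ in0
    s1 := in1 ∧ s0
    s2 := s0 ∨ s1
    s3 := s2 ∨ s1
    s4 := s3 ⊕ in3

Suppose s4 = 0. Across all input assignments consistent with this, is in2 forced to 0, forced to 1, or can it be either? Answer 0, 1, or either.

either

Both values of in2 occur among assignments with s4 = 0:
  in2=0: in0=0, in1=0, in2=0, in3=0
  in2=1: in0=0, in1=0, in2=1, in3=1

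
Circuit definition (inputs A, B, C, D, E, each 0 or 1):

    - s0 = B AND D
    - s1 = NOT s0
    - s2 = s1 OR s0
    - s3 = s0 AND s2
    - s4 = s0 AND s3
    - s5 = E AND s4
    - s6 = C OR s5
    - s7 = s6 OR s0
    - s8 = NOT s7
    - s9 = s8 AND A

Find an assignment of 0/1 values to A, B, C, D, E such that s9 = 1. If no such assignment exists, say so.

A=1 B=0 C=0 D=1 E=1

s9 = s8 AND A must be 1, so both s8 = 1 and A = 1.
s8 = NOT s7 must be 1, so s7 = 0.
s7 = s6 OR s0 must be 0, so both s6 = 0 and s0 = 0.
Check with A=1 B=0 C=0 D=1 E=1:
s0 = B AND D = 0 AND 1 = 0
s1 = NOT s0 = NOT 0 = 1
s2 = s1 OR s0 = 1 OR 0 = 1
s3 = s0 AND s2 = 0 AND 1 = 0
s4 = s0 AND s3 = 0 AND 0 = 0
s5 = E AND s4 = 1 AND 0 = 0
s6 = C OR s5 = 0 OR 0 = 0
s7 = s6 OR s0 = 0 OR 0 = 0
s8 = NOT s7 = NOT 0 = 1
s9 = s8 AND A = 1 AND 1 = 1
So s9 = 1 as required.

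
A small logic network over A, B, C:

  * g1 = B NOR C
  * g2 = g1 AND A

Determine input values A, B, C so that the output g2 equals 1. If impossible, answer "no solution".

Check with A=1, B=0, C=0:
g1 = B NOR C = 0 NOR 0 = 1
g2 = g1 AND A = 1 AND 1 = 1
So g2 = 1 as required.

A=1, B=0, C=0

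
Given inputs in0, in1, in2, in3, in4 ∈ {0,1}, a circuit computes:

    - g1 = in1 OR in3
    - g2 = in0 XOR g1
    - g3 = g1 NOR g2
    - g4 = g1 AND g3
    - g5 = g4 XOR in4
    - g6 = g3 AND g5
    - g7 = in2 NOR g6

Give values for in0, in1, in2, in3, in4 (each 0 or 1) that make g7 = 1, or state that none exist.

Check with in0=0, in1=1, in2=0, in3=0, in4=0:
g1 = in1 OR in3 = 1 OR 0 = 1
g2 = in0 XOR g1 = 0 XOR 1 = 1
g3 = g1 NOR g2 = 1 NOR 1 = 0
g4 = g1 AND g3 = 1 AND 0 = 0
g5 = g4 XOR in4 = 0 XOR 0 = 0
g6 = g3 AND g5 = 0 AND 0 = 0
g7 = in2 NOR g6 = 0 NOR 0 = 1
So g7 = 1 as required.

in0=0, in1=1, in2=0, in3=0, in4=0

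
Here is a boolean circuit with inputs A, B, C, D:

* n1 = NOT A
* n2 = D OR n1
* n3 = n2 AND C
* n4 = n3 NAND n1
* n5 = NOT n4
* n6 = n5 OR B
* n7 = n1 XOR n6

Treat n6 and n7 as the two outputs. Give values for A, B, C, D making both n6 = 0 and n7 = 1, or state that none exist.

A=0 B=0 C=0 D=1

Check with A=0 B=0 C=0 D=1:
n1 = NOT A = NOT 0 = 1
n2 = D OR n1 = 1 OR 1 = 1
n3 = n2 AND C = 1 AND 0 = 0
n4 = n3 NAND n1 = 0 NAND 1 = 1
n5 = NOT n4 = NOT 1 = 0
n6 = n5 OR B = 0 OR 0 = 0
n7 = n1 XOR n6 = 1 XOR 0 = 1
So n6 = 0 and n7 = 1.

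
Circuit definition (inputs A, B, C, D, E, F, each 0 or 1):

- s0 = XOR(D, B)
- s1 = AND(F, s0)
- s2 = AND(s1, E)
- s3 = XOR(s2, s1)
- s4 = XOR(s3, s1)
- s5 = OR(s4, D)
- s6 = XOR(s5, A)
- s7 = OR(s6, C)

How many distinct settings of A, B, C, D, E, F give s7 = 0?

16

s7 = OR(s6, C) must be 0, so both s6 = 0 and C = 0.
Enumerating the 64 input combinations, 16 give s7 = 0 and 48 give s7 = 1.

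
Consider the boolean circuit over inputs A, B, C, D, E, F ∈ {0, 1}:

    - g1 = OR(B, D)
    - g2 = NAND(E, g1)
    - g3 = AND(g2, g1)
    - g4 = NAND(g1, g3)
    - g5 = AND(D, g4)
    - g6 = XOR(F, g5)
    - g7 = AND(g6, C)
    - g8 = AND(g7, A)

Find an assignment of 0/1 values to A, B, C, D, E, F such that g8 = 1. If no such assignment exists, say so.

A=1, B=0, C=1, D=0, E=1, F=1

Check with A=1, B=0, C=1, D=0, E=1, F=1:
g1 = OR(B, D) = OR(0, 0) = 0
g2 = NAND(E, g1) = NAND(1, 0) = 1
g3 = AND(g2, g1) = AND(1, 0) = 0
g4 = NAND(g1, g3) = NAND(0, 0) = 1
g5 = AND(D, g4) = AND(0, 1) = 0
g6 = XOR(F, g5) = XOR(1, 0) = 1
g7 = AND(g6, C) = AND(1, 1) = 1
g8 = AND(g7, A) = AND(1, 1) = 1
So g8 = 1 as required.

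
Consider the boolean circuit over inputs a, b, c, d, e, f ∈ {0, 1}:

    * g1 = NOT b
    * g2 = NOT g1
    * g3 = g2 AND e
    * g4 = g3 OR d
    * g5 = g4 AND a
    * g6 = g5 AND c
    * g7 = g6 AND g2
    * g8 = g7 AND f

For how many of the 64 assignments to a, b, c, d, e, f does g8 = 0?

g8 = g7 AND f must be 0, so at least one of g7, f is 0.
Enumerating the 64 input combinations, 61 give g8 = 0 and 3 give g8 = 1.

61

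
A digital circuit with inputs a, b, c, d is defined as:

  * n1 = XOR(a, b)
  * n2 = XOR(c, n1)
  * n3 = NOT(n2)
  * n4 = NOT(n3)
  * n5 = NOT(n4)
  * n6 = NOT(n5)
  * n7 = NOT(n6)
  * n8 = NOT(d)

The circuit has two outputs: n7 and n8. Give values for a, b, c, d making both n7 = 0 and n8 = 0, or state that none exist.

a=1 b=0 c=0 d=1

Check with a=1 b=0 c=0 d=1:
n1 = XOR(a, b) = XOR(1, 0) = 1
n2 = XOR(c, n1) = XOR(0, 1) = 1
n3 = NOT(n2) = NOT 1 = 0
n4 = NOT(n3) = NOT 0 = 1
n5 = NOT(n4) = NOT 1 = 0
n6 = NOT(n5) = NOT 0 = 1
n7 = NOT(n6) = NOT 1 = 0
n8 = NOT(d) = NOT 1 = 0
So n7 = 0 and n8 = 0.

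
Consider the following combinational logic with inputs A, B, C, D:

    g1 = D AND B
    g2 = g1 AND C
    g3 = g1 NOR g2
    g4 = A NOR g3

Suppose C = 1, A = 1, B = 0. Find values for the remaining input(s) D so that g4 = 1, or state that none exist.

With C = 1, A = 1, B = 0 fixed, none of the 2 settings of D give g4 = 1.
For example, with D=1:
g1 = D AND B = 1 AND 0 = 0
g2 = g1 AND C = 0 AND 1 = 0
g3 = g1 NOR g2 = 0 NOR 0 = 1
g4 = A NOR g3 = 1 NOR 1 = 0
giving g4 = 0 ≠ 1.

no solution exists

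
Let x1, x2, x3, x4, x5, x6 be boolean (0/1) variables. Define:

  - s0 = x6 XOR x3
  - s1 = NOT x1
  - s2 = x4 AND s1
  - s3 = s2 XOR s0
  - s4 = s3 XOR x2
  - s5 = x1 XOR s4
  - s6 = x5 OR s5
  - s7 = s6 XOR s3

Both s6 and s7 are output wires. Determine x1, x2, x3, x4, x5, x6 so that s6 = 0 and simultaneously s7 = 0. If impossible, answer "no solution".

Check with x1=0, x2=0, x3=1, x4=0, x5=0, x6=1:
s0 = x6 XOR x3 = 1 XOR 1 = 0
s1 = NOT x1 = NOT 0 = 1
s2 = x4 AND s1 = 0 AND 1 = 0
s3 = s2 XOR s0 = 0 XOR 0 = 0
s4 = s3 XOR x2 = 0 XOR 0 = 0
s5 = x1 XOR s4 = 0 XOR 0 = 0
s6 = x5 OR s5 = 0 OR 0 = 0
s7 = s6 XOR s3 = 0 XOR 0 = 0
So s6 = 0 and s7 = 0.

x1=0, x2=0, x3=1, x4=0, x5=0, x6=1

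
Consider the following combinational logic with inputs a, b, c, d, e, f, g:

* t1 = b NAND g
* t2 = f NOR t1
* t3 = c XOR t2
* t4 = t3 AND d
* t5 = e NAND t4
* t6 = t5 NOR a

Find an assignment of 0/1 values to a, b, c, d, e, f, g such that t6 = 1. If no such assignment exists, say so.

Check with a=0, b=1, c=1, d=1, e=1, f=1, g=0:
t1 = b NAND g = 1 NAND 0 = 1
t2 = f NOR t1 = 1 NOR 1 = 0
t3 = c XOR t2 = 1 XOR 0 = 1
t4 = t3 AND d = 1 AND 1 = 1
t5 = e NAND t4 = 1 NAND 1 = 0
t6 = t5 NOR a = 0 NOR 0 = 1
So t6 = 1 as required.

a=0, b=1, c=1, d=1, e=1, f=1, g=0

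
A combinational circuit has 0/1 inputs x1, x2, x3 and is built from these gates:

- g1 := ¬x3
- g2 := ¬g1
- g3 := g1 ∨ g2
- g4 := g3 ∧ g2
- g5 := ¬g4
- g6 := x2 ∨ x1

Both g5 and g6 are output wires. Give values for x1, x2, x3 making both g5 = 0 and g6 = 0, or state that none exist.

x1=0, x2=0, x3=1

Check with x1=0, x2=0, x3=1:
g1 = ¬x3 = ¬1 = 0
g2 = ¬g1 = ¬0 = 1
g3 = g1 ∨ g2 = 0 ∨ 1 = 1
g4 = g3 ∧ g2 = 1 ∧ 1 = 1
g5 = ¬g4 = ¬1 = 0
g6 = x2 ∨ x1 = 0 ∨ 0 = 0
So g5 = 0 and g6 = 0.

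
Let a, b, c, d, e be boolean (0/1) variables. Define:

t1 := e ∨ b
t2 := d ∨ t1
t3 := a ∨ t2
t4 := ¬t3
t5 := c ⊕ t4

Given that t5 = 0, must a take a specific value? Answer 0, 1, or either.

either

Both values of a occur among assignments with t5 = 0:
  a=0: a=0, b=0, c=0, d=0, e=1
  a=1: a=1, b=0, c=0, d=0, e=0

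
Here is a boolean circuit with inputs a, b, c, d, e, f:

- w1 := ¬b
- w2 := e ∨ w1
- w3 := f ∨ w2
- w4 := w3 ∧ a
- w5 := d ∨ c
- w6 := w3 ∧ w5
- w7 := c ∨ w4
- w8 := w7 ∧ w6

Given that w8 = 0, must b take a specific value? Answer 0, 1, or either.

Both values of b occur among assignments with w8 = 0:
  b=0: a=0, b=0, c=0, d=0, e=0, f=0
  b=1: a=0, b=1, c=0, d=0, e=0, f=0

either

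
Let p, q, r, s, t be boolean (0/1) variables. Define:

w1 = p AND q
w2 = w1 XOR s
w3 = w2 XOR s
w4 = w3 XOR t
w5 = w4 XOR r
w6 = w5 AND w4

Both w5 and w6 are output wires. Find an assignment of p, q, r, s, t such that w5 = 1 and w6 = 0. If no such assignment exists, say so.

p=1, q=1, r=1, s=0, t=1

Check with p=1, q=1, r=1, s=0, t=1:
w1 = p AND q = 1 AND 1 = 1
w2 = w1 XOR s = 1 XOR 0 = 1
w3 = w2 XOR s = 1 XOR 0 = 1
w4 = w3 XOR t = 1 XOR 1 = 0
w5 = w4 XOR r = 0 XOR 1 = 1
w6 = w5 AND w4 = 1 AND 0 = 0
So w5 = 1 and w6 = 0.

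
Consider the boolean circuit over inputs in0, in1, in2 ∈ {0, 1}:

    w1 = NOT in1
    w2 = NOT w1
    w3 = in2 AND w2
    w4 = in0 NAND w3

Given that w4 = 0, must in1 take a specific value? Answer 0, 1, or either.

1

w4 = in0 NAND w3 must be 0, so both in0 = 1 and w3 = 1.
w3 = in2 AND w2 must be 1, so both in2 = 1 and w2 = 1.
Every assignment with w4 = 0 has in1 = 1; there are 1 such assignment(s).
  in0=1, in1=1, in2=1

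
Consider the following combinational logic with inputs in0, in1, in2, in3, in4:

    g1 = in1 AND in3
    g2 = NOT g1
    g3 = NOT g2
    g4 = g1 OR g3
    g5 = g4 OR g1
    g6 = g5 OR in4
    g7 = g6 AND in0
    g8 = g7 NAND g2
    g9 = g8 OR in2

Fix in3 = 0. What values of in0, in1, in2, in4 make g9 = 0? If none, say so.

in0=1, in1=1, in2=0, in4=1

Check with in3 = 0 and in0=1, in1=1, in2=0, in4=1:
g1 = in1 AND in3 = 1 AND 0 = 0
g2 = NOT g1 = NOT 0 = 1
g3 = NOT g2 = NOT 1 = 0
g4 = g1 OR g3 = 0 OR 0 = 0
g5 = g4 OR g1 = 0 OR 0 = 0
g6 = g5 OR in4 = 0 OR 1 = 1
g7 = g6 AND in0 = 1 AND 1 = 1
g8 = g7 NAND g2 = 1 NAND 1 = 0
g9 = g8 OR in2 = 0 OR 0 = 0
So g9 = 0.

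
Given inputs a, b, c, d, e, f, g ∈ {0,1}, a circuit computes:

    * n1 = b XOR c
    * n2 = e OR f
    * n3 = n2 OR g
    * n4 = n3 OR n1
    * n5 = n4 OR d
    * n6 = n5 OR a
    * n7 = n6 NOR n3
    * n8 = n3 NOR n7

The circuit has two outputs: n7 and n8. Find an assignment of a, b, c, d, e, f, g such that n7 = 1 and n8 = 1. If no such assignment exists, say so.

Across all 128 input combinations, none give both n7 = 1 and n8 = 1.

no solution exists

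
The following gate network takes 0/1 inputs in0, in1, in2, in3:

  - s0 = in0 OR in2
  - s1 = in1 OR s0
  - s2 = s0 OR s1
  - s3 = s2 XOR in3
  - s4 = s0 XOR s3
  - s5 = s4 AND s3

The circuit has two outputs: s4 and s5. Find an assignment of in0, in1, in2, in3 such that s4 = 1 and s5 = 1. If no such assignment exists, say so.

in0=0, in1=0, in2=0, in3=1

Check with in0=0, in1=0, in2=0, in3=1:
s0 = in0 OR in2 = 0 OR 0 = 0
s1 = in1 OR s0 = 0 OR 0 = 0
s2 = s0 OR s1 = 0 OR 0 = 0
s3 = s2 XOR in3 = 0 XOR 1 = 1
s4 = s0 XOR s3 = 0 XOR 1 = 1
s5 = s4 AND s3 = 1 AND 1 = 1
So s4 = 1 and s5 = 1.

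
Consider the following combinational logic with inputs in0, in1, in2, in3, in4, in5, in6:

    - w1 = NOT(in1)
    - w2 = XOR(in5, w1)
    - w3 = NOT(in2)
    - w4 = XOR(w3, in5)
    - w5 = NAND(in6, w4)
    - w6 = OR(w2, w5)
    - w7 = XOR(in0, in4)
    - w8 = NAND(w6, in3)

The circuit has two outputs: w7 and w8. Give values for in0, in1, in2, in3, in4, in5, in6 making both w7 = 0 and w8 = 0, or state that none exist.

in0=1, in1=1, in2=0, in3=1, in4=1, in5=1, in6=1

Check with in0=1, in1=1, in2=0, in3=1, in4=1, in5=1, in6=1:
w1 = NOT(in1) = NOT 1 = 0
w2 = XOR(in5, w1) = XOR(1, 0) = 1
w3 = NOT(in2) = NOT 0 = 1
w4 = XOR(w3, in5) = XOR(1, 1) = 0
w5 = NAND(in6, w4) = NAND(1, 0) = 1
w6 = OR(w2, w5) = OR(1, 1) = 1
w7 = XOR(in0, in4) = XOR(1, 1) = 0
w8 = NAND(w6, in3) = NAND(1, 1) = 0
So w7 = 0 and w8 = 0.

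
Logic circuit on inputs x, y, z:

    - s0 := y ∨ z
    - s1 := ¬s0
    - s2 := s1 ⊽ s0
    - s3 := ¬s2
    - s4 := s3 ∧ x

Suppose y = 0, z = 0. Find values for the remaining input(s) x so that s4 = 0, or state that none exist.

s4 = s3 ∧ x must be 0, so at least one of s3, x is 0.
Check with y = 0, z = 0 and x=0:
s0 = y ∨ z = 0 ∨ 0 = 0
s1 = ¬s0 = ¬0 = 1
s2 = s1 ⊽ s0 = 1 ⊽ 0 = 0
s3 = ¬s2 = ¬0 = 1
s4 = s3 ∧ x = 1 ∧ 0 = 0
So s4 = 0.

x=0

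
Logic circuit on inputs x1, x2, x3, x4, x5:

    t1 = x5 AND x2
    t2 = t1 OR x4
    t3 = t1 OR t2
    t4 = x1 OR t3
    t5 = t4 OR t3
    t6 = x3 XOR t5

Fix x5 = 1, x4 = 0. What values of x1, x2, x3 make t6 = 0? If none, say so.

x1=1, x2=1, x3=1

Check with x5 = 1, x4 = 0 and x1=1, x2=1, x3=1:
t1 = x5 AND x2 = 1 AND 1 = 1
t2 = t1 OR x4 = 1 OR 0 = 1
t3 = t1 OR t2 = 1 OR 1 = 1
t4 = x1 OR t3 = 1 OR 1 = 1
t5 = t4 OR t3 = 1 OR 1 = 1
t6 = x3 XOR t5 = 1 XOR 1 = 0
So t6 = 0.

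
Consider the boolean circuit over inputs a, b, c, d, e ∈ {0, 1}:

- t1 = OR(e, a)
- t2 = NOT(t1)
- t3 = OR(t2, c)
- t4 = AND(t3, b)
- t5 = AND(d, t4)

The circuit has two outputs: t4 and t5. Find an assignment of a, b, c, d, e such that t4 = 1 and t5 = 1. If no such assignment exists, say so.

a=1, b=1, c=1, d=1, e=0

Check with a=1, b=1, c=1, d=1, e=0:
t1 = OR(e, a) = OR(0, 1) = 1
t2 = NOT(t1) = NOT 1 = 0
t3 = OR(t2, c) = OR(0, 1) = 1
t4 = AND(t3, b) = AND(1, 1) = 1
t5 = AND(d, t4) = AND(1, 1) = 1
So t4 = 1 and t5 = 1.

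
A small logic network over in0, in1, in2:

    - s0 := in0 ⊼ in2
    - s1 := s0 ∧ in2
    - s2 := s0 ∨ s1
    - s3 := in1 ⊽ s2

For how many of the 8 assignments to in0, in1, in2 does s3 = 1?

s3 = in1 ⊽ s2 must be 1, so both in1 = 0 and s2 = 0.
s2 = s0 ∨ s1 must be 0, so both s0 = 0 and s1 = 0.
Satisfying assignments:
  in0=1, in1=0, in2=1

1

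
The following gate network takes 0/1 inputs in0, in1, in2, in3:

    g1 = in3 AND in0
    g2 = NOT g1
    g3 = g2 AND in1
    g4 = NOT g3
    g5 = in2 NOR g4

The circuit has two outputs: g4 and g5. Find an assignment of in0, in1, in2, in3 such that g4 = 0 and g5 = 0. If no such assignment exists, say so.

in0=0 in1=1 in2=1 in3=1

Check with in0=0 in1=1 in2=1 in3=1:
g1 = in3 AND in0 = 1 AND 0 = 0
g2 = NOT g1 = NOT 0 = 1
g3 = g2 AND in1 = 1 AND 1 = 1
g4 = NOT g3 = NOT 1 = 0
g5 = in2 NOR g4 = 1 NOR 0 = 0
So g4 = 0 and g5 = 0.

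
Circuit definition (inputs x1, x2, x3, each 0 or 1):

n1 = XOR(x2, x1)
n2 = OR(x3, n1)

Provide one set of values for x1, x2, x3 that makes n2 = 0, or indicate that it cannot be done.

x1=1 x2=1 x3=0

n2 = OR(x3, n1) must be 0, so both x3 = 0 and n1 = 0.
Check with x1=1 x2=1 x3=0:
n1 = XOR(x2, x1) = XOR(1, 1) = 0
n2 = OR(x3, n1) = OR(0, 0) = 0
So n2 = 0 as required.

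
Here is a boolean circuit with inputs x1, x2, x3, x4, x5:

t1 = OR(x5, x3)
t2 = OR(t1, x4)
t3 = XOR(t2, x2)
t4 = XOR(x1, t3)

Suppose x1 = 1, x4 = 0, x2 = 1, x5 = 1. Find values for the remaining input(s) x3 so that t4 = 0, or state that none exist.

With x1 = 1, x4 = 0, x2 = 1, x5 = 1 fixed, none of the 2 settings of x3 give t4 = 0.
For example, with x3=1:
t1 = OR(x5, x3) = OR(1, 1) = 1
t2 = OR(t1, x4) = OR(1, 0) = 1
t3 = XOR(t2, x2) = XOR(1, 1) = 0
t4 = XOR(x1, t3) = XOR(1, 0) = 1
giving t4 = 1 ≠ 0.

no solution exists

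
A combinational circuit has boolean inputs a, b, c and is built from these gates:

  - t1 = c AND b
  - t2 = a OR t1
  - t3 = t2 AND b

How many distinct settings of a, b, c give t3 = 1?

3

t3 = t2 AND b must be 1, so both t2 = 1 and b = 1.
t2 = a OR t1 must be 1, so at least one of a, t1 is 1.
Satisfying assignments:
  a=0, b=1, c=1
  a=1, b=1, c=0
  a=1, b=1, c=1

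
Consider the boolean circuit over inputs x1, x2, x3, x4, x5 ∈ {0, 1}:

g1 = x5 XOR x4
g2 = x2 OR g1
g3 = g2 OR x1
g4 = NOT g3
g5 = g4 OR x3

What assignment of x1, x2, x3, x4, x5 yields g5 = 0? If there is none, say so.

Check with x1=0, x2=0, x3=0, x4=1, x5=0:
g1 = x5 XOR x4 = 0 XOR 1 = 1
g2 = x2 OR g1 = 0 OR 1 = 1
g3 = g2 OR x1 = 1 OR 0 = 1
g4 = NOT g3 = NOT 1 = 0
g5 = g4 OR x3 = 0 OR 0 = 0
So g5 = 0 as required.

x1=0, x2=0, x3=0, x4=1, x5=0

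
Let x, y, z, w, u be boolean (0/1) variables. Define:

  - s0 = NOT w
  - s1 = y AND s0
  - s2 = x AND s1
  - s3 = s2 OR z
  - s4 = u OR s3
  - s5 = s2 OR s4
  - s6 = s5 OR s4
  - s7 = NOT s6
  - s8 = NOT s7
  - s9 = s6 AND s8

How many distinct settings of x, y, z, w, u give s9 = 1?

s9 = s6 AND s8 must be 1, so both s6 = 1 and s8 = 1.
s6 = s5 OR s4 must be 1, so at least one of s5, s4 is 1.
Enumerating the 32 input combinations, 25 give s9 = 1 and 7 give s9 = 0.

25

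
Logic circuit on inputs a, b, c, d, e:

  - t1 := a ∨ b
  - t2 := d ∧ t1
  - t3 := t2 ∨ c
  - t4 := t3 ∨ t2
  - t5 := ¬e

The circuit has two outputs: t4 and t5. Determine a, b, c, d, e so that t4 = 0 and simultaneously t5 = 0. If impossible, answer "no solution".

a=1 b=0 c=0 d=0 e=1

Check with a=1 b=0 c=0 d=0 e=1:
t1 = a ∨ b = 1 ∨ 0 = 1
t2 = d ∧ t1 = 0 ∧ 1 = 0
t3 = t2 ∨ c = 0 ∨ 0 = 0
t4 = t3 ∨ t2 = 0 ∨ 0 = 0
t5 = ¬e = ¬1 = 0
So t4 = 0 and t5 = 0.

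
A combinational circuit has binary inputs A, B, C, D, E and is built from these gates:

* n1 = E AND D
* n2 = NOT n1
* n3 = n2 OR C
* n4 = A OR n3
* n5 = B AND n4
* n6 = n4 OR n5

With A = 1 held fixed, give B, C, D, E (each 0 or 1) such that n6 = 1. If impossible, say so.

n6 = n4 OR n5 must be 1, so at least one of n4, n5 is 1.
Check with A = 1 and B=1, C=1, D=0, E=0:
n1 = E AND D = 0 AND 0 = 0
n2 = NOT n1 = NOT 0 = 1
n3 = n2 OR C = 1 OR 1 = 1
n4 = A OR n3 = 1 OR 1 = 1
n5 = B AND n4 = 1 AND 1 = 1
n6 = n4 OR n5 = 1 OR 1 = 1
So n6 = 1.

B=1, C=1, D=0, E=0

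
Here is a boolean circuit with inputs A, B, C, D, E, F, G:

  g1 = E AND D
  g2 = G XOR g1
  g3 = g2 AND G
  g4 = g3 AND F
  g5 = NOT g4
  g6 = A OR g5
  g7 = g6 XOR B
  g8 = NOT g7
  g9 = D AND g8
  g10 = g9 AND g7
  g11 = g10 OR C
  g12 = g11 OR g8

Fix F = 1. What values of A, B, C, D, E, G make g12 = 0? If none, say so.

A=0, B=1, C=0, D=0, E=1, G=1

g12 = g11 OR g8 must be 0, so both g11 = 0 and g8 = 0.
g11 = g10 OR C must be 0, so both g10 = 0 and C = 0.
Check with F = 1 and A=0, B=1, C=0, D=0, E=1, G=1:
g1 = E AND D = 1 AND 0 = 0
g2 = G XOR g1 = 1 XOR 0 = 1
g3 = g2 AND G = 1 AND 1 = 1
g4 = g3 AND F = 1 AND 1 = 1
g5 = NOT g4 = NOT 1 = 0
g6 = A OR g5 = 0 OR 0 = 0
g7 = g6 XOR B = 0 XOR 1 = 1
g8 = NOT g7 = NOT 1 = 0
g9 = D AND g8 = 0 AND 0 = 0
g10 = g9 AND g7 = 0 AND 1 = 0
g11 = g10 OR C = 0 OR 0 = 0
g12 = g11 OR g8 = 0 OR 0 = 0
So g12 = 0.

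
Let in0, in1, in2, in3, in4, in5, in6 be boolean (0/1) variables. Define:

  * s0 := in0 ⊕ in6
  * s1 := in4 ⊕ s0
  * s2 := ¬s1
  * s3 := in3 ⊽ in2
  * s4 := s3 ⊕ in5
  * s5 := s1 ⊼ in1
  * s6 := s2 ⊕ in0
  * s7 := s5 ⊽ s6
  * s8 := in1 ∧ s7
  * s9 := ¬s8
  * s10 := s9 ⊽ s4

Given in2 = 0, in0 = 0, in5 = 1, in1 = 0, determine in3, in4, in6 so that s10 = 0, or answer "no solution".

s10 = s9 ⊽ s4 must be 0, so at least one of s9, s4 is 1.
Check with in2 = 0, in0 = 0, in5 = 1, in1 = 0 and in3=1, in4=0, in6=1:
s0 = in0 ⊕ in6 = 0 ⊕ 1 = 1
s1 = in4 ⊕ s0 = 0 ⊕ 1 = 1
s2 = ¬s1 = ¬1 = 0
s3 = in3 ⊽ in2 = 1 ⊽ 0 = 0
s4 = s3 ⊕ in5 = 0 ⊕ 1 = 1
s5 = s1 ⊼ in1 = 1 ⊼ 0 = 1
s6 = s2 ⊕ in0 = 0 ⊕ 0 = 0
s7 = s5 ⊽ s6 = 1 ⊽ 0 = 0
s8 = in1 ∧ s7 = 0 ∧ 0 = 0
s9 = ¬s8 = ¬0 = 1
s10 = s9 ⊽ s4 = 1 ⊽ 1 = 0
So s10 = 0.

in3=1 in4=0 in6=1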